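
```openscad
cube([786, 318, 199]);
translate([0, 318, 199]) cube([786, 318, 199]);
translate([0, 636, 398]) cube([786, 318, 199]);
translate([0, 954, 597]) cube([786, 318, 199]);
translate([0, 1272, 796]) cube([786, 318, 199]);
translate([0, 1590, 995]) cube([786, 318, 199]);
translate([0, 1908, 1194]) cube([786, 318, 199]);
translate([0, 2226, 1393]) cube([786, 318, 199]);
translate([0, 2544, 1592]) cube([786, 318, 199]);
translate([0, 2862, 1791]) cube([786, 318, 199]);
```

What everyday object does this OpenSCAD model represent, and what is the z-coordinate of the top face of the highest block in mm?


A staircase. The total rise is 1990 mm.

10 identical blocks, each offset up and back from the previous — a staircase. Each step is 199 mm tall and there are 10 of them, so the total rise is 10 × 199 = 1990 mm.


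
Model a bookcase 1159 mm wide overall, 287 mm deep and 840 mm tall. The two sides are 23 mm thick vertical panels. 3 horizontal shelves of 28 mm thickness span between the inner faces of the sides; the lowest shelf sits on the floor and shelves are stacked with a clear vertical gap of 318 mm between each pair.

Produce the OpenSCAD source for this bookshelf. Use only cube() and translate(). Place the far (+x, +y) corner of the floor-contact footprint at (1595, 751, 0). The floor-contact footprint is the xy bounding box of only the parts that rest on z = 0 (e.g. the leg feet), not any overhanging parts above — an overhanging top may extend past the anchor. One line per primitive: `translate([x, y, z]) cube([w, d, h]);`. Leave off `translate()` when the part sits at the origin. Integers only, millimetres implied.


translate([436, 464, 0]) cube([23, 287, 840]);
translate([1572, 464, 0]) cube([23, 287, 840]);
translate([459, 464, 0]) cube([1113, 287, 28]);
translate([459, 464, 346]) cube([1113, 287, 28]);
translate([459, 464, 692]) cube([1113, 287, 28]);


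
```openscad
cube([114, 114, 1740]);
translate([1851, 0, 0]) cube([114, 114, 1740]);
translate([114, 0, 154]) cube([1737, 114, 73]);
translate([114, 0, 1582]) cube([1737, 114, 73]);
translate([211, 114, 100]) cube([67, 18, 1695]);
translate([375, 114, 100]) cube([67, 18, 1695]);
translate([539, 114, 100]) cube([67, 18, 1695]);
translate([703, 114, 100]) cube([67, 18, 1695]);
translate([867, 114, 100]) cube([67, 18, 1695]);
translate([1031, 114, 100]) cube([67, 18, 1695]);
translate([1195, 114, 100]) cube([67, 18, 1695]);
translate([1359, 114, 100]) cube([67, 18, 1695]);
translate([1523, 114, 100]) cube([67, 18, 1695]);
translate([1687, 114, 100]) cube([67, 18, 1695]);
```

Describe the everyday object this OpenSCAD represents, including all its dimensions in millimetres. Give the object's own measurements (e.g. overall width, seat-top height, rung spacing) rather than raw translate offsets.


A fence section. Two 114×114 mm posts, 1740 mm tall, stand on the floor with a clear span of 1737 mm between their inner faces. Two horizontal rails of 114×73 mm section span the gap between the posts with their undersides at z = 154 mm and z = 1582 mm, flush with the posts' −y face. 10 pickets, each 67 mm wide, 18 mm thick and 1695 mm tall, are fixed to the +y face of the rails with their bottoms at z = 100 mm, spaced across the span with a 97 mm gap after the −x post and between neighbouring pickets and before the +x post.


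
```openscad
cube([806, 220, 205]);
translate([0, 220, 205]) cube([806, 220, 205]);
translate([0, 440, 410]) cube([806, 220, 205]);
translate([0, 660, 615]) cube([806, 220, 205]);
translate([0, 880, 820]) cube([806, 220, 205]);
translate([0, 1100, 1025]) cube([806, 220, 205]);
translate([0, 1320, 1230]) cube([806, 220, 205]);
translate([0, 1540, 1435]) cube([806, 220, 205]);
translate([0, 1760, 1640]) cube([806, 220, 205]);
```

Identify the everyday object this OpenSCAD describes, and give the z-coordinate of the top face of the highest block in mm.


A staircase. The total rise is 1845 mm.

9 identical blocks, each offset up and back from the previous — a staircase. Each step is 205 mm tall and there are 9 of them, so the total rise is 9 × 205 = 1845 mm.


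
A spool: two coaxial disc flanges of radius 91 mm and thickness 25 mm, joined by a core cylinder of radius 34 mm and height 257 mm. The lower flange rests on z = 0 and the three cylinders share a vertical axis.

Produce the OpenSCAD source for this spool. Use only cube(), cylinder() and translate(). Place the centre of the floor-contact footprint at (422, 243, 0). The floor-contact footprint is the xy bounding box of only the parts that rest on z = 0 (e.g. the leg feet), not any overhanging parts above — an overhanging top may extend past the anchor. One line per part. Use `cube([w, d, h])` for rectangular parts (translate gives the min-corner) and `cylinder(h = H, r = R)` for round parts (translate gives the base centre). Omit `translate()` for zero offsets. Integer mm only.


translate([422, 243, 0]) cylinder(h = 25, r = 91);
translate([422, 243, 25]) cylinder(h = 257, r = 34);
translate([422, 243, 282]) cylinder(h = 25, r = 91);


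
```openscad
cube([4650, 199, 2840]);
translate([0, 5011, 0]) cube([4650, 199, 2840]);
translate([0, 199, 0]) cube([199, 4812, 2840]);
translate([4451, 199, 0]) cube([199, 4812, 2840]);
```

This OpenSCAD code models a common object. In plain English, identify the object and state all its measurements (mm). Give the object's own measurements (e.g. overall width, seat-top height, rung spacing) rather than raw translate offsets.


The wall frame of a small rectangular building: four walls, each 2840 mm tall and 199 mm thick, enclosing a footprint 4650 mm (x) by 5210 mm (y) outside-to-outside, with no floor or roof. The front and back walls (the −y and +y sides) span the full width; the two side walls fit between them.


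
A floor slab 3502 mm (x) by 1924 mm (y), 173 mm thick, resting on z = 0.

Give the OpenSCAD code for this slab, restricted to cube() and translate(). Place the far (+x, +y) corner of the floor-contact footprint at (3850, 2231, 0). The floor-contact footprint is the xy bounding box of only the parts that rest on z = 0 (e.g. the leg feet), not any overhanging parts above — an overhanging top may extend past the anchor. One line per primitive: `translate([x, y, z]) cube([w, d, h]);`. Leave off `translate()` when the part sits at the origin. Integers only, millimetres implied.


translate([348, 307, 0]) cube([3502, 1924, 173]);


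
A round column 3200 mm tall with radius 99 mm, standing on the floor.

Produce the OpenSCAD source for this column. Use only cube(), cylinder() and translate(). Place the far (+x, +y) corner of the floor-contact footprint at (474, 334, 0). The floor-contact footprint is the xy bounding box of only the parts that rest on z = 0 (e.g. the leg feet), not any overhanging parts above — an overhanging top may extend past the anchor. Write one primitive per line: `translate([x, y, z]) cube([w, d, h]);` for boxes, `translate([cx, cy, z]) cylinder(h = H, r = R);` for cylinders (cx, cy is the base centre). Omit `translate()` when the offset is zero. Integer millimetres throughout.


translate([375, 235, 0]) cylinder(h = 3200, r = 99);


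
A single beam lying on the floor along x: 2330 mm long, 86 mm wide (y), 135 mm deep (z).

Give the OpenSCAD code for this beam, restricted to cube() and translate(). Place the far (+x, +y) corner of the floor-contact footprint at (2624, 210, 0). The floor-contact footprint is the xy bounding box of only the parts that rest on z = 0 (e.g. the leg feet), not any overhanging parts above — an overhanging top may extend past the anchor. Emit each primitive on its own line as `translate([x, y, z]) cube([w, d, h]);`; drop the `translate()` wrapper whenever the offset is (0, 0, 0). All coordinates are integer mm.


translate([294, 124, 0]) cube([2330, 86, 135]);


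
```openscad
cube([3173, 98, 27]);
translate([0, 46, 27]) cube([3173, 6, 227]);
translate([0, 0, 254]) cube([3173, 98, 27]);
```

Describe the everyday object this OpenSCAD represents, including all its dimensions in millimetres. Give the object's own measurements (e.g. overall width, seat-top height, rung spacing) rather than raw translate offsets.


An I-beam lying along x, 3173 mm long. Overall section height 281 mm. Two flanges 98 mm wide (y) and 27 mm thick, one on the floor and one at the top; a web 6 mm thick runs between them, centred on the flange width.


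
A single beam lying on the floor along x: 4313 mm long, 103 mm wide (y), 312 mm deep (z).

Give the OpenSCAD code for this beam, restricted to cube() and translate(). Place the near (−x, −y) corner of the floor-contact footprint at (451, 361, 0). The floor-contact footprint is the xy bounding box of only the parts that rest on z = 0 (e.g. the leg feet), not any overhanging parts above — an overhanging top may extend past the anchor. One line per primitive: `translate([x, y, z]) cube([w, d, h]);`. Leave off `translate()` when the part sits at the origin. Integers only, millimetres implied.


translate([451, 361, 0]) cube([4313, 103, 312]);


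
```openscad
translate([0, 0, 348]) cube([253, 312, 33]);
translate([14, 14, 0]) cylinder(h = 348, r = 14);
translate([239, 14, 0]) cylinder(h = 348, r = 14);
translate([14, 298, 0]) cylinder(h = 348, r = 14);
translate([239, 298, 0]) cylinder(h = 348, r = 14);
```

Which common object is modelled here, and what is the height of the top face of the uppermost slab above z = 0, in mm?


A stool. The seat height is 381 mm.

A 253×312×33 slab at z = 348 on four corner cylinders — a stool. The seat top is 348 + 33 = 381 mm.


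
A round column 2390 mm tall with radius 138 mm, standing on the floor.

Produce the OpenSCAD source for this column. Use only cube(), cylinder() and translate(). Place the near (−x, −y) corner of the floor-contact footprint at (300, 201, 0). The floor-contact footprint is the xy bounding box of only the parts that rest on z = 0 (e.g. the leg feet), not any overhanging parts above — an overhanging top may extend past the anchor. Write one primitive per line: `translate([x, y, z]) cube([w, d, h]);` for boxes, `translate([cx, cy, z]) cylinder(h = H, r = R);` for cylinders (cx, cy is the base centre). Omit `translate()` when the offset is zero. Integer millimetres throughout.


translate([438, 339, 0]) cylinder(h = 2390, r = 138);


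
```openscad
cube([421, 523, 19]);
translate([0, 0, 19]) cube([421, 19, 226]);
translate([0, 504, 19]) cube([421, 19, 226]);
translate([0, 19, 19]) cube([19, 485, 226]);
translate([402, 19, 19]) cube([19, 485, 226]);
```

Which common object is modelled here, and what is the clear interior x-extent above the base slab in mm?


An open box. The internal width is 383 mm.

A 421×523 base slab with four walls standing on it — an open box. The base is 421 mm wide and the walls are 19 mm thick, so the internal width is 421 − 2 × 19 = 383 mm.


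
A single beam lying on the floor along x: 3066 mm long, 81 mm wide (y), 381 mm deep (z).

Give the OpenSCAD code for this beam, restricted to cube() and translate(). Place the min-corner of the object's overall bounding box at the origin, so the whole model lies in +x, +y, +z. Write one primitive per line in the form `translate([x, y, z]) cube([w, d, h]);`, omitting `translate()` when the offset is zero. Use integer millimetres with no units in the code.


cube([3066, 81, 381]);


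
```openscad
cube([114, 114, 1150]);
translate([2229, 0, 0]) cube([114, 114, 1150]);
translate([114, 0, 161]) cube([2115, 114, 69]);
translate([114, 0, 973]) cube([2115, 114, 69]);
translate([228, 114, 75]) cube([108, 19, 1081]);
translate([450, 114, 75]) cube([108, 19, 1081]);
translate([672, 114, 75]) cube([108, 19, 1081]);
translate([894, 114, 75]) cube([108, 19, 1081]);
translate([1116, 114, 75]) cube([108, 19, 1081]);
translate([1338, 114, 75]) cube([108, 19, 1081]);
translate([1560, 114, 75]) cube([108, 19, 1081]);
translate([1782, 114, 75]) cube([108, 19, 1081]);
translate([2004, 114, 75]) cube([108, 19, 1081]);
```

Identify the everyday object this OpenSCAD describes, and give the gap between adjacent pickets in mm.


A fence section. The picket gap is 114 mm.

Two posts, two rails, 9 pickets — a fence section. Span 2115 mm holds 9 pickets of 108 mm with 10 equal gaps: ⌊(2115 − 9·108) / 10⌋ = 114 mm.


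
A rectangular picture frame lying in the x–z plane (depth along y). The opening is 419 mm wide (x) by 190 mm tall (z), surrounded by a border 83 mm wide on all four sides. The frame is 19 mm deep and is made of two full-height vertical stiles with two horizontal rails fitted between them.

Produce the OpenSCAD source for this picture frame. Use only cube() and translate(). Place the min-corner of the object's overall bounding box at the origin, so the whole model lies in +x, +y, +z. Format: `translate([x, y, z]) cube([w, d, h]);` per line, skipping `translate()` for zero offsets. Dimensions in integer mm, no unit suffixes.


cube([83, 19, 356]);
translate([502, 0, 0]) cube([83, 19, 356]);
translate([83, 0, 0]) cube([419, 19, 83]);
translate([83, 0, 273]) cube([419, 19, 83]);


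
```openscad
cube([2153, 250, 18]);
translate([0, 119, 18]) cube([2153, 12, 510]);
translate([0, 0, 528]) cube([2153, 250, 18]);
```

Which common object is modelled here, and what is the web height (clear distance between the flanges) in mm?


An I-beam. The web height is 510 mm.

Two wide flanges with a thin centred web — an I-beam. Overall 546 mm minus two 18 mm flanges gives a web of 546 − 2·18 = 510 mm.


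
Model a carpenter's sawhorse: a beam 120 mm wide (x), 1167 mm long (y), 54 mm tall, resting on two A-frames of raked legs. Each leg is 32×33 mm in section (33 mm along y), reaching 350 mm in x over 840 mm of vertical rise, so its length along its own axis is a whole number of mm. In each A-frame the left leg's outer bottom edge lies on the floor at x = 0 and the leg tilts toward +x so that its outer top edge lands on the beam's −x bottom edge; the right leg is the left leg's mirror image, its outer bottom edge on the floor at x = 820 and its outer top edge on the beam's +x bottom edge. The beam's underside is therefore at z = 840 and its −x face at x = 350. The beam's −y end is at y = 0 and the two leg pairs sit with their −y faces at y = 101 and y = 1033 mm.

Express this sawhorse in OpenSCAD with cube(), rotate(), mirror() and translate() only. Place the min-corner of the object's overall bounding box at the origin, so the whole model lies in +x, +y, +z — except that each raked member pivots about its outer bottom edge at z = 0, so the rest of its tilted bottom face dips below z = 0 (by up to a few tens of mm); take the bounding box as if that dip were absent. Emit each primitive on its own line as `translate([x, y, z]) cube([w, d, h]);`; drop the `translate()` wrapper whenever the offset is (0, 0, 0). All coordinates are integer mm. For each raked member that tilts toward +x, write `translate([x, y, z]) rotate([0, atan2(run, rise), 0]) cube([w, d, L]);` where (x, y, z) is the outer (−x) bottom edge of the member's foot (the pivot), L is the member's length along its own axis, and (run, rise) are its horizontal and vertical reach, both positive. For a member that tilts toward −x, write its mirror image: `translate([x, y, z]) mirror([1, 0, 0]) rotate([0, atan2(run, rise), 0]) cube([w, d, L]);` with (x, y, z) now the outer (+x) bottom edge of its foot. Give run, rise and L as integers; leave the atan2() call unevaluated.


// leg length = √(350² + 840²) = 910
// right-leg outer foot x = 2·350 + 120 = 820
// beam min-corner = (350, 0, 840)
translate([350, 0, 840]) cube([120, 1167, 54]);
translate([0, 101, 0]) rotate([0, atan2(350, 840), 0]) cube([32, 33, 910]);
translate([820, 101, 0]) mirror([1, 0, 0]) rotate([0, atan2(350, 840), 0]) cube([32, 33, 910]);
translate([0, 1033, 0]) rotate([0, atan2(350, 840), 0]) cube([32, 33, 910]);
translate([820, 1033, 0]) mirror([1, 0, 0]) rotate([0, atan2(350, 840), 0]) cube([32, 33, 910]);


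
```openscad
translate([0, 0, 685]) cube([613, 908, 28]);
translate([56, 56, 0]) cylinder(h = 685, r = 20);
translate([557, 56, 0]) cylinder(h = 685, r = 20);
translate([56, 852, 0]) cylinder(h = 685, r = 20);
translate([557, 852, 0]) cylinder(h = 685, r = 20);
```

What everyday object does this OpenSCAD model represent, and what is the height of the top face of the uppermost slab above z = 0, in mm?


A table. The table height is 713 mm.

A 613×908×28 slab sits at z = 685 on four Ø40 mm round legs — a table. The top surface is at 685 + 28 = 713 mm.


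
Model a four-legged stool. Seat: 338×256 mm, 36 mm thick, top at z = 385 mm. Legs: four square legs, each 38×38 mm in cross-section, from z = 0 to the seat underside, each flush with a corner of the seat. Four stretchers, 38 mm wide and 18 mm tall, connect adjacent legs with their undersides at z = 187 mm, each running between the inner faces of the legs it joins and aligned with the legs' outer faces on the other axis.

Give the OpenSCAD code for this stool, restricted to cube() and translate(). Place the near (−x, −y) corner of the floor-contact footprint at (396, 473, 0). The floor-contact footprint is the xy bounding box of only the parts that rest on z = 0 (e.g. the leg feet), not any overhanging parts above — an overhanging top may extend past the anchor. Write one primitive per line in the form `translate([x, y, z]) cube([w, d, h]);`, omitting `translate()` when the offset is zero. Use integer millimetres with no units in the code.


translate([396, 473, 349]) cube([338, 256, 36]);
translate([396, 473, 0]) cube([38, 38, 349]);
translate([696, 473, 0]) cube([38, 38, 349]);
translate([396, 691, 0]) cube([38, 38, 349]);
translate([696, 691, 0]) cube([38, 38, 349]);
translate([434, 473, 187]) cube([262, 38, 18]);
translate([434, 691, 187]) cube([262, 38, 18]);
translate([396, 511, 187]) cube([38, 180, 18]);
translate([696, 511, 187]) cube([38, 180, 18]);


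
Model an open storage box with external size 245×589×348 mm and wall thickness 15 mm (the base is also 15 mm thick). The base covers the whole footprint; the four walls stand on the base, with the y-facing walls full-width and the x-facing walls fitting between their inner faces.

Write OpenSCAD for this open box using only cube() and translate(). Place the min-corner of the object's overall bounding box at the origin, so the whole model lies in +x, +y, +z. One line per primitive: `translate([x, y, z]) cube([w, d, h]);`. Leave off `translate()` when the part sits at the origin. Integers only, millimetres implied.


cube([245, 589, 15]);
translate([0, 0, 15]) cube([245, 15, 333]);
translate([0, 574, 15]) cube([245, 15, 333]);
translate([0, 15, 15]) cube([15, 559, 333]);
translate([230, 15, 15]) cube([15, 559, 333]);


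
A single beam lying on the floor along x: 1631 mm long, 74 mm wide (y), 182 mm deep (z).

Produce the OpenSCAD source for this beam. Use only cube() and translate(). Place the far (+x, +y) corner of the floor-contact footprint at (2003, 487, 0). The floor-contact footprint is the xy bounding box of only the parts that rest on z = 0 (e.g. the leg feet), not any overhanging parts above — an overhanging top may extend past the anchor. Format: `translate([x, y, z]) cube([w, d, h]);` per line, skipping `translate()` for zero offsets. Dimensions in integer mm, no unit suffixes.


translate([372, 413, 0]) cube([1631, 74, 182]);


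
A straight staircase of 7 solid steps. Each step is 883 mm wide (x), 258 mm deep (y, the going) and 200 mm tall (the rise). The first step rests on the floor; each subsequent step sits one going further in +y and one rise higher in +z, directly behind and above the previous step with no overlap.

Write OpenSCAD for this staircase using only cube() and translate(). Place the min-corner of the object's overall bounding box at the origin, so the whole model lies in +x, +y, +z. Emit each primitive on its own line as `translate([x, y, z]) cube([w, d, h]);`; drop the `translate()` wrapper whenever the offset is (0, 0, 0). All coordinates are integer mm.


cube([883, 258, 200]);
translate([0, 258, 200]) cube([883, 258, 200]);
translate([0, 516, 400]) cube([883, 258, 200]);
translate([0, 774, 600]) cube([883, 258, 200]);
translate([0, 1032, 800]) cube([883, 258, 200]);
translate([0, 1290, 1000]) cube([883, 258, 200]);
translate([0, 1548, 1200]) cube([883, 258, 200]);


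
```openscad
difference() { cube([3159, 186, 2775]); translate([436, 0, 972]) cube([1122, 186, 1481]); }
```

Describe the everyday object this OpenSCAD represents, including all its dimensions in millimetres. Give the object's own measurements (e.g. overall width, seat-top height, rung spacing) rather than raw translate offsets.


A wall 3159 mm long (x), 186 mm thick (y), 2775 mm tall, with a rectangular window opening cut through it. The opening is 1122 mm wide and 1481 mm tall; its sill is at z = 972 mm and its near (−x) edge is 436 mm from the wall's −x end. The opening passes through the full wall thickness.


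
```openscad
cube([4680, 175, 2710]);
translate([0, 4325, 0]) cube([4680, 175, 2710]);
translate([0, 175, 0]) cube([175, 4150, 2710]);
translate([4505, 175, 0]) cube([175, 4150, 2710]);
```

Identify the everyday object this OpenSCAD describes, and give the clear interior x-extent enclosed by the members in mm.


A house (or room) frame. The interior width is 4330 mm.

Four 2710 mm walls enclosing a rectangle with no floor or roof — a room or house frame. Outside width is 4680 mm and wall thickness is 175 mm, so the interior width is 4680 − 2 × 175 = 4330 mm.


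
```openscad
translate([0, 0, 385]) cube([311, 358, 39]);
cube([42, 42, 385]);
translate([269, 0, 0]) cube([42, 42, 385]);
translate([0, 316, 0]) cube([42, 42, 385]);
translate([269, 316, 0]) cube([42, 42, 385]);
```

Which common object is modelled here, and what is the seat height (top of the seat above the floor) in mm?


A stool. The seat height is 424 mm.

A 311×358×39 slab at z = 385 on four corner posts — a stool. The seat top is 385 + 39 = 424 mm.


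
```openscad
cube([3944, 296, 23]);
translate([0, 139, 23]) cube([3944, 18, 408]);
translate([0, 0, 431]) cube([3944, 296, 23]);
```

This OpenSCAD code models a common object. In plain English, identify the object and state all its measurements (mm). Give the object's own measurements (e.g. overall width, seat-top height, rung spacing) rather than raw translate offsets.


An I-beam lying along x, 3944 mm long. Overall section height 454 mm. Two flanges 296 mm wide (y) and 23 mm thick, one on the floor and one at the top; a web 18 mm thick runs between them, centred on the flange width.


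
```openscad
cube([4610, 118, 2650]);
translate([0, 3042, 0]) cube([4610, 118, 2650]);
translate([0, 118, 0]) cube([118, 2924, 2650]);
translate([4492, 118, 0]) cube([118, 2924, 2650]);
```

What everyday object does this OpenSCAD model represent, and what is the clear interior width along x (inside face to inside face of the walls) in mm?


A house (or room) frame. The interior width is 4374 mm.

Four 2650 mm walls enclosing a rectangle with no floor or roof — a room or house frame. Outside width is 4610 mm and wall thickness is 118 mm, so the interior width is 4610 − 2 × 118 = 4374 mm.


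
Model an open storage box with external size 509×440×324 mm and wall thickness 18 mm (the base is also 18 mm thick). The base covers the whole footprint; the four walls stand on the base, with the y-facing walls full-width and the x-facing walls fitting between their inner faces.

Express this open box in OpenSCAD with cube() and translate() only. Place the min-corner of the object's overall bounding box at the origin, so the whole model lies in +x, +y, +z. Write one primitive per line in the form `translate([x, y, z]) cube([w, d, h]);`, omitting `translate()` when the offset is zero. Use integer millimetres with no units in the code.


cube([509, 440, 18]);
translate([0, 0, 18]) cube([509, 18, 306]);
translate([0, 422, 18]) cube([509, 18, 306]);
translate([0, 18, 18]) cube([18, 404, 306]);
translate([491, 18, 18]) cube([18, 404, 306]);


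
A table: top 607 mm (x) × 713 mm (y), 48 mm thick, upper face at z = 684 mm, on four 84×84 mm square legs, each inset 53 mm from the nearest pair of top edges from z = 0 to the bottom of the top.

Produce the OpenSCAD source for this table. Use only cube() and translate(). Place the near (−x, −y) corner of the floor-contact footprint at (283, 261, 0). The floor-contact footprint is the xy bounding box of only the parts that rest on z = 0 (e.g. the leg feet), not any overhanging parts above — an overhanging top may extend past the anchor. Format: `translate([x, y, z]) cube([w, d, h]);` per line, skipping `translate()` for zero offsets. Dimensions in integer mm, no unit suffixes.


translate([230, 208, 636]) cube([607, 713, 48]);
translate([283, 261, 0]) cube([84, 84, 636]);
translate([700, 261, 0]) cube([84, 84, 636]);
translate([283, 784, 0]) cube([84, 84, 636]);
translate([700, 784, 0]) cube([84, 84, 636]);


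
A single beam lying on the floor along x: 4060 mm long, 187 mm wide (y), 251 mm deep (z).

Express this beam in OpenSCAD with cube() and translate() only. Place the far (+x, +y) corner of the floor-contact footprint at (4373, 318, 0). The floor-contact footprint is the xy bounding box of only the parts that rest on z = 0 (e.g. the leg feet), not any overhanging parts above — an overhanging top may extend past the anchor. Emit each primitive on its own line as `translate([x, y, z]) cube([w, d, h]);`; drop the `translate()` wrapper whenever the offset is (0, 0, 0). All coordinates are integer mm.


translate([313, 131, 0]) cube([4060, 187, 251]);


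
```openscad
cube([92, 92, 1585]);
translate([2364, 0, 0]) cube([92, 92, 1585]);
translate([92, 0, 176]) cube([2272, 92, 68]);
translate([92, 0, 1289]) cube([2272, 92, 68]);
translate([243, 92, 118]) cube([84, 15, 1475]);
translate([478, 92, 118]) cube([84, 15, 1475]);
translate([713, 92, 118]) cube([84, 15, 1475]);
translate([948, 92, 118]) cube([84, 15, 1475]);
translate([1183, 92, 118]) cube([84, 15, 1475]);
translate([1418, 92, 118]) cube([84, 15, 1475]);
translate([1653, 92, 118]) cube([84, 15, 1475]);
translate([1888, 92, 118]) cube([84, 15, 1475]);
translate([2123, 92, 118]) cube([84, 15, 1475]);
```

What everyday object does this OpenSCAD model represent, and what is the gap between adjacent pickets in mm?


A fence section. The picket gap is 151 mm.

Two posts, two rails, 9 pickets — a fence section. Span 2272 mm holds 9 pickets of 84 mm with 10 equal gaps: ⌊(2272 − 9·84) / 10⌋ = 151 mm.


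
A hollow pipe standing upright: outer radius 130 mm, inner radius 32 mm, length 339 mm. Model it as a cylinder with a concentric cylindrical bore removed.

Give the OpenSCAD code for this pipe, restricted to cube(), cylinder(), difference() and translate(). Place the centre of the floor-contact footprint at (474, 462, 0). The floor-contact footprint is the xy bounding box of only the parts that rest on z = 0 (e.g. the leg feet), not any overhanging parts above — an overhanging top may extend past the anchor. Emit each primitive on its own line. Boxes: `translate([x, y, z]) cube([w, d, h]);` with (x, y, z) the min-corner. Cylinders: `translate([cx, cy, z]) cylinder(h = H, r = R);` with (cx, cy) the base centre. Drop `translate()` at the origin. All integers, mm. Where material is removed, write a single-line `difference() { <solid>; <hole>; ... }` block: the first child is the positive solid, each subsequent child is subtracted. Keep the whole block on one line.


difference() { translate([474, 462, 0]) cylinder(h = 339, r = 130); translate([474, 462, 0]) cylinder(h = 339, r = 32); }


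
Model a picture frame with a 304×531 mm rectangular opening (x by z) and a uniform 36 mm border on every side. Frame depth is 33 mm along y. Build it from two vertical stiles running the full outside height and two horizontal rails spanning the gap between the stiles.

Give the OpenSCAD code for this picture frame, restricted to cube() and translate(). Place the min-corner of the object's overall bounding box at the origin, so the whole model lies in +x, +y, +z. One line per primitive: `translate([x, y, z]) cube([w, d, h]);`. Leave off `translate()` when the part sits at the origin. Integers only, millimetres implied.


cube([36, 33, 603]);
translate([340, 0, 0]) cube([36, 33, 603]);
translate([36, 0, 0]) cube([304, 33, 36]);
translate([36, 0, 567]) cube([304, 33, 36]);


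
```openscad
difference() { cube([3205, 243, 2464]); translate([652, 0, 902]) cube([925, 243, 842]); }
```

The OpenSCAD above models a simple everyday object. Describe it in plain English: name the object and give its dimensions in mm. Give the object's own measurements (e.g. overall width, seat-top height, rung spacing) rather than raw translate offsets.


A wall 3205 mm long (x), 243 mm thick (y), 2464 mm tall, with a rectangular window opening cut through it. The opening is 925 mm wide and 842 mm tall; its sill is at z = 902 mm and its near (−x) edge is 652 mm from the wall's −x end. The opening passes through the full wall thickness.


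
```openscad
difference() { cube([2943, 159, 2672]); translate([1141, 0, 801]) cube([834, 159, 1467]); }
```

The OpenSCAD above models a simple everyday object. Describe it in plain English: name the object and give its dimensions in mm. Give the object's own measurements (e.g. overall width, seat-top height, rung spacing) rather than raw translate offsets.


A wall 2943 mm long (x), 159 mm thick (y), 2672 mm tall, with a rectangular window opening cut through it. The opening is 834 mm wide and 1467 mm tall; its sill is at z = 801 mm and its near (−x) edge is 1141 mm from the wall's −x end. The opening passes through the full wall thickness.


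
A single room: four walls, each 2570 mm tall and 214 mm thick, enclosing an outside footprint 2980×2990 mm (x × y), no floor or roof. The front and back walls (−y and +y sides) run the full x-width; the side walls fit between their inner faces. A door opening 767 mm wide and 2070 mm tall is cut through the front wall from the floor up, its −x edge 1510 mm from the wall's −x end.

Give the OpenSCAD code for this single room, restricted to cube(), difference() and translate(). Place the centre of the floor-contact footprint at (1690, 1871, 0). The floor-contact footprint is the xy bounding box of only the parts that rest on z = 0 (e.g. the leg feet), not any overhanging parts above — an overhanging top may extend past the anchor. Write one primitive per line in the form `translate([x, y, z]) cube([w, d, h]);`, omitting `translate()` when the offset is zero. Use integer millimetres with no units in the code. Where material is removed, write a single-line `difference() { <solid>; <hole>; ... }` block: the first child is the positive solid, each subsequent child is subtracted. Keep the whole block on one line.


difference() { translate([200, 376, 0]) cube([2980, 214, 2570]); translate([1710, 376, 0]) cube([767, 214, 2070]); }
translate([200, 3152, 0]) cube([2980, 214, 2570]);
translate([200, 590, 0]) cube([214, 2562, 2570]);
translate([2966, 590, 0]) cube([214, 2562, 2570]);


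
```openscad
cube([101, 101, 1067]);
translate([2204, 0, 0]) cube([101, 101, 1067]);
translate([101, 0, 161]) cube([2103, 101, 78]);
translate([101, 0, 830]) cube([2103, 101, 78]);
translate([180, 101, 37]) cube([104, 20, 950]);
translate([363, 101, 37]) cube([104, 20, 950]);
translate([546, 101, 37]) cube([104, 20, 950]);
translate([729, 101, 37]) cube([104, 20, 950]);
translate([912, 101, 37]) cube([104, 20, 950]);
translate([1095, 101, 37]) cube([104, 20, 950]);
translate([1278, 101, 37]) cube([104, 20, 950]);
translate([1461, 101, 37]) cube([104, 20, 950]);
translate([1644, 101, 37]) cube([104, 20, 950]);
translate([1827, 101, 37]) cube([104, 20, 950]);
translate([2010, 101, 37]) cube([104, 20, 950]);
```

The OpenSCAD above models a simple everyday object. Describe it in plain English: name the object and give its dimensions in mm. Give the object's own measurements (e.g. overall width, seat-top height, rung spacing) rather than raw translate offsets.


A fence section. Two 101×101 mm posts, 1067 mm tall, stand on the floor with a clear span of 2103 mm between their inner faces. Two horizontal rails of 101×78 mm section span the gap between the posts with their undersides at z = 161 mm and z = 830 mm, flush with the posts' −y face. 11 pickets, each 104 mm wide, 20 mm thick and 950 mm tall, are fixed to the +y face of the rails with their bottoms at z = 37 mm, spaced across the span with a 79 mm gap after the −x post and between neighbouring pickets, with 90 mm left before the +x post.


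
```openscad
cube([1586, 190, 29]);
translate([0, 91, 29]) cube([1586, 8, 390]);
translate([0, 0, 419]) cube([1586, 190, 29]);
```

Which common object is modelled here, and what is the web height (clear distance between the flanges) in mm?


An I-beam. The web height is 390 mm.

Two wide flanges with a thin centred web — an I-beam. Overall 448 mm minus two 29 mm flanges gives a web of 448 − 2·29 = 390 mm.


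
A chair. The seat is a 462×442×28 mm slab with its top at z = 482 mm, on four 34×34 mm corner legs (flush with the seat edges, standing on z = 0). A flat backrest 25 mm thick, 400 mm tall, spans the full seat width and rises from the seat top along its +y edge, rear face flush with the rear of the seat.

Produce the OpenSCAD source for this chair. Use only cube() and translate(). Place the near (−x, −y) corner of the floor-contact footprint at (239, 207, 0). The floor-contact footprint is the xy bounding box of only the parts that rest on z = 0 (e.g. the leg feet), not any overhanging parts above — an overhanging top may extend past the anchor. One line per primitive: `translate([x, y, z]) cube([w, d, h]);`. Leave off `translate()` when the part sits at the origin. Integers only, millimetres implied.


translate([239, 207, 454]) cube([462, 442, 28]);
translate([239, 207, 0]) cube([34, 34, 454]);
translate([667, 207, 0]) cube([34, 34, 454]);
translate([239, 615, 0]) cube([34, 34, 454]);
translate([667, 615, 0]) cube([34, 34, 454]);
translate([239, 624, 482]) cube([462, 25, 400]);


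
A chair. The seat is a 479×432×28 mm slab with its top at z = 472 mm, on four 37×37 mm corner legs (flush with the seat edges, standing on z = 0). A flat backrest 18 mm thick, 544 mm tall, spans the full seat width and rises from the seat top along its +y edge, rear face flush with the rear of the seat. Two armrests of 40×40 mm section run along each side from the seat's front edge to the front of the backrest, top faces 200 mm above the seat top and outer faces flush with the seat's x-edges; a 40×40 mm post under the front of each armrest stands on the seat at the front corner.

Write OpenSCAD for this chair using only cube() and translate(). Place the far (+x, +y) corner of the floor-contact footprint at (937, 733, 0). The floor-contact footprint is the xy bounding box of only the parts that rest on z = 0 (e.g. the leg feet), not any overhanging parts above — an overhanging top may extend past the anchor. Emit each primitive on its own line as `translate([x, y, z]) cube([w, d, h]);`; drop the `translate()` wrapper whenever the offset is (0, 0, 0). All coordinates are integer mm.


// leg_h = 472 - 28 = 444
// arm post h = 200 - 40 = 160
translate([458, 301, 444]) cube([479, 432, 28]);
translate([458, 301, 0]) cube([37, 37, 444]);
translate([900, 301, 0]) cube([37, 37, 444]);
translate([458, 696, 0]) cube([37, 37, 444]);
translate([900, 696, 0]) cube([37, 37, 444]);
translate([458, 715, 472]) cube([479, 18, 544]);
translate([458, 301, 632]) cube([40, 414, 40]);
translate([897, 301, 632]) cube([40, 414, 40]);
translate([458, 301, 472]) cube([40, 40, 160]);
translate([897, 301, 472]) cube([40, 40, 160]);


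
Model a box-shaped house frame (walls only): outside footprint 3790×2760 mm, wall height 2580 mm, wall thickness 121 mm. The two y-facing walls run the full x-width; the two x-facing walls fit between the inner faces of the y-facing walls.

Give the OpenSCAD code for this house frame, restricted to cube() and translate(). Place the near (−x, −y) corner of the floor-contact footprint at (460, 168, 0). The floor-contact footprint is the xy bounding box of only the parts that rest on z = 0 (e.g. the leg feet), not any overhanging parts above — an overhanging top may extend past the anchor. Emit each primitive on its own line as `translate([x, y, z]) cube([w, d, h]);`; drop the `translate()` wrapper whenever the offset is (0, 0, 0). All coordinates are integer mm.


translate([460, 168, 0]) cube([3790, 121, 2580]);
translate([460, 2807, 0]) cube([3790, 121, 2580]);
translate([460, 289, 0]) cube([121, 2518, 2580]);
translate([4129, 289, 0]) cube([121, 2518, 2580]);


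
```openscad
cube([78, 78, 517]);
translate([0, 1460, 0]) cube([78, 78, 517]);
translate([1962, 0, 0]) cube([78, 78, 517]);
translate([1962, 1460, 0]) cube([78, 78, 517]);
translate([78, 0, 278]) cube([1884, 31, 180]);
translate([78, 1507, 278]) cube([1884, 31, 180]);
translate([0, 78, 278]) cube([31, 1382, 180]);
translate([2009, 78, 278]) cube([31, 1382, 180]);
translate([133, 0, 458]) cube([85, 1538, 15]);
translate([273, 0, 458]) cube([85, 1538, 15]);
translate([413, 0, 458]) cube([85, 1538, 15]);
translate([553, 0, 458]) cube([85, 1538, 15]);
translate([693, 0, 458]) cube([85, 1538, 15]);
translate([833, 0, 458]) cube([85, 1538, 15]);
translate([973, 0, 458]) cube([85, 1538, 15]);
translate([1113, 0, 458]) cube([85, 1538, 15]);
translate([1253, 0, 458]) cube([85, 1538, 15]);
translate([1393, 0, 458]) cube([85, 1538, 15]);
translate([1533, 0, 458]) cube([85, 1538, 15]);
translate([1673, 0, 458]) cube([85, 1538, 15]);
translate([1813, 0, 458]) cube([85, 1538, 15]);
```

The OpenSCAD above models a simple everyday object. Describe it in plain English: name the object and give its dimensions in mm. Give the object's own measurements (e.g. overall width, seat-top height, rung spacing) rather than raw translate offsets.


A bed frame 2040 mm long (x) by 1538 mm wide (y). Four 78×78 mm corner posts, 517 mm tall, at the corners of the footprint. Four rails of 31 mm thickness and 180 mm height run between adjacent posts with their undersides at z = 278 mm, their outer faces flush with the outside of the frame (the two x-running rails run between the posts' inner faces; the two y-running rails run between the posts' inner faces). 13 slats, each 85 mm wide (x) and 15 mm thick, lie across the top of the two x-running rails, running the full 1538 mm width of the frame in y; along x they sit between the end posts with a 55 mm gap after the −x posts and between neighbouring slats, leaving 64 mm before the +x posts.


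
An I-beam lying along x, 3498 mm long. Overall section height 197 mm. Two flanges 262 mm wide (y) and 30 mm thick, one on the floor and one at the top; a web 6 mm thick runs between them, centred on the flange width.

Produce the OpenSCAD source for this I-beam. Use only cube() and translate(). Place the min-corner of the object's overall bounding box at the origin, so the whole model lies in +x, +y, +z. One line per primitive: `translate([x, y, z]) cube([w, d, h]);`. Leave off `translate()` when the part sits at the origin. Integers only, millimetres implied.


cube([3498, 262, 30]);
translate([0, 128, 30]) cube([3498, 6, 137]);
translate([0, 0, 167]) cube([3498, 262, 30]);


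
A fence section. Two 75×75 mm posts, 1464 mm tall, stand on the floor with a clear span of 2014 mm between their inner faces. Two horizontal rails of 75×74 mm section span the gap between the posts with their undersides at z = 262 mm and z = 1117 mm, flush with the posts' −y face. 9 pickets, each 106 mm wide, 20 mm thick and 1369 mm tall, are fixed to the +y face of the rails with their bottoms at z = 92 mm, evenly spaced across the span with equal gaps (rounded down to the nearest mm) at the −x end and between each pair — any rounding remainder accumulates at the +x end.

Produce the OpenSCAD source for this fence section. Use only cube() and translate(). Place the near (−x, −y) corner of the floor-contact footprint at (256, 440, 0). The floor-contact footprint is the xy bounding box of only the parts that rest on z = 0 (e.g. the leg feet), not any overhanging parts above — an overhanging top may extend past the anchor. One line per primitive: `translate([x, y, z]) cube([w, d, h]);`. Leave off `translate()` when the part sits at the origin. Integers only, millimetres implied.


translate([256, 440, 0]) cube([75, 75, 1464]);
translate([2345, 440, 0]) cube([75, 75, 1464]);
translate([331, 440, 262]) cube([2014, 75, 74]);
translate([331, 440, 1117]) cube([2014, 75, 74]);
translate([437, 515, 92]) cube([106, 20, 1369]);
translate([649, 515, 92]) cube([106, 20, 1369]);
translate([861, 515, 92]) cube([106, 20, 1369]);
translate([1073, 515, 92]) cube([106, 20, 1369]);
translate([1285, 515, 92]) cube([106, 20, 1369]);
translate([1497, 515, 92]) cube([106, 20, 1369]);
translate([1709, 515, 92]) cube([106, 20, 1369]);
translate([1921, 515, 92]) cube([106, 20, 1369]);
translate([2133, 515, 92]) cube([106, 20, 1369]);
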